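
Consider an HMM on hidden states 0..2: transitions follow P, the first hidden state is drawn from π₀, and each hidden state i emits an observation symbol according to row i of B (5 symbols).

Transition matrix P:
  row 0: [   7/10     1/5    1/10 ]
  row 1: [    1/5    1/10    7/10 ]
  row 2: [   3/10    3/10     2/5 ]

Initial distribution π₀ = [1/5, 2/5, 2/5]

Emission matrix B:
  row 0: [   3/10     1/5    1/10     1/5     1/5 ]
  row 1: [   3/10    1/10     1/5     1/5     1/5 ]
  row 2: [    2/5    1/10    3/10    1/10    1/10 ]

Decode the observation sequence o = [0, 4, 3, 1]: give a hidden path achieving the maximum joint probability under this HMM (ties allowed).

t=0: δ = [6.000e-02, 1.200e-01, 1.600e-01]  (obs o_0=0)
t=1: δ = [9.600e-03, 9.600e-03, 8.400e-03]  ψ = [2, 2, 1]  (obs o_1=4)
t=2: δ = [1.344e-03, 5.040e-04, 6.720e-04]  ψ = [0, 2, 1]  (obs o_2=3)
t=3: δ = [1.882e-04, 2.688e-05, 3.528e-05]  ψ = [0, 0, 1]  (obs o_3=1)
backtrack: best end state = 0; path = [2, 0, 0, 0]

path = [2, 0, 0, 0]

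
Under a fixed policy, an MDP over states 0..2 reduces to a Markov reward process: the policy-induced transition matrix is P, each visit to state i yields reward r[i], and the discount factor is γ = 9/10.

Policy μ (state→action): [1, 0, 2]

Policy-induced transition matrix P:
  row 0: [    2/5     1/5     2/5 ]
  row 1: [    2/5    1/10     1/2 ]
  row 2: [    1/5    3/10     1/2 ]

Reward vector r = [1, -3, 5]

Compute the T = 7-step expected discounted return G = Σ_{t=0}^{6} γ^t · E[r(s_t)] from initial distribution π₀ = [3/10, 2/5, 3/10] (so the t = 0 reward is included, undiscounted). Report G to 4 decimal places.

G = 9.0537

t=0: π = [0.3000, 0.4000, 0.3000], E[r] = 0.6000, γ^t·E[r] = 0.600000, running G = 0.600000
t=1: π = [0.3400, 0.1900, 0.4700], E[r] = 2.1200, γ^t·E[r] = 1.908000, running G = 2.508000
t=2: π = [0.3060, 0.2280, 0.4660], E[r] = 1.9520, γ^t·E[r] = 1.581120, running G = 4.089120
t=3: π = [0.3068, 0.2238, 0.4694], E[r] = 1.9824, γ^t·E[r] = 1.445170, running G = 5.534290
t=4: π = [0.3061, 0.2246, 0.4693], E[r] = 1.9790, γ^t·E[r] = 1.298448, running G = 6.832738
t=5: π = [0.3061, 0.2245, 0.4694], E[r] = 1.9796, γ^t·E[r] = 1.168962, running G = 8.001700
t=6: π = [0.3061, 0.2245, 0.4694], E[r] = 1.9796, γ^t·E[r] = 1.052030, running G = 9.053730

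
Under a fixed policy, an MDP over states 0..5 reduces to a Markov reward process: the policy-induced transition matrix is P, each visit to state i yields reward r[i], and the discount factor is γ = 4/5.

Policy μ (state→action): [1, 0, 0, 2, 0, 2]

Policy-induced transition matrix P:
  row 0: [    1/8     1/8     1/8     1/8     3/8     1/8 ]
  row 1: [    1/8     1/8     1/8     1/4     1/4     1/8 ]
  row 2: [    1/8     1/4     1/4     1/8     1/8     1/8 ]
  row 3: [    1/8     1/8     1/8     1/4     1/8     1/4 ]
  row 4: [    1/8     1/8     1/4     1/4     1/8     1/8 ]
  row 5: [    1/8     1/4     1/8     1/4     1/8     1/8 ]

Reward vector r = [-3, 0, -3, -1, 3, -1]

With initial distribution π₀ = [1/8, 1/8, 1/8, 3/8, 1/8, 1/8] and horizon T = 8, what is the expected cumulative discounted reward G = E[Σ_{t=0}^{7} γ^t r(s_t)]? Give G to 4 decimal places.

t=0: π = [0.1250, 0.1250, 0.1250, 0.3750, 0.1250, 0.1250], E[r] = -0.8750, γ^t·E[r] = -0.875000, running G = -0.875000
t=1: π = [0.1250, 0.1563, 0.1563, 0.2188, 0.1719, 0.1719], E[r] = -0.7188, γ^t·E[r] = -0.575000, running G = -1.450000
t=2: π = [0.1250, 0.1660, 0.1660, 0.2148, 0.1758, 0.1523], E[r] = -0.7129, γ^t·E[r] = -0.456250, running G = -1.906250
t=3: π = [0.1250, 0.1648, 0.1677, 0.2136, 0.1770, 0.1519], E[r] = -0.7126, γ^t·E[r] = -0.364875, running G = -2.271125
t=4: π = [0.1250, 0.1649, 0.1681, 0.2134, 0.1768, 0.1517], E[r] = -0.7138, γ^t·E[r] = -0.292388, running G = -2.563513
t=5: π = [0.1250, 0.1650, 0.1681, 0.2134, 0.1769, 0.1517], E[r] = -0.7138, γ^t·E[r] = -0.233894, running G = -2.797406
t=6: π = [0.1250, 0.1650, 0.1681, 0.2134, 0.1769, 0.1517], E[r] = -0.7138, γ^t·E[r] = -0.187115, running G = -2.984521
t=7: π = [0.1250, 0.1650, 0.1681, 0.2134, 0.1769, 0.1517], E[r] = -0.7138, γ^t·E[r] = -0.149692, running G = -3.134213

G = -3.1342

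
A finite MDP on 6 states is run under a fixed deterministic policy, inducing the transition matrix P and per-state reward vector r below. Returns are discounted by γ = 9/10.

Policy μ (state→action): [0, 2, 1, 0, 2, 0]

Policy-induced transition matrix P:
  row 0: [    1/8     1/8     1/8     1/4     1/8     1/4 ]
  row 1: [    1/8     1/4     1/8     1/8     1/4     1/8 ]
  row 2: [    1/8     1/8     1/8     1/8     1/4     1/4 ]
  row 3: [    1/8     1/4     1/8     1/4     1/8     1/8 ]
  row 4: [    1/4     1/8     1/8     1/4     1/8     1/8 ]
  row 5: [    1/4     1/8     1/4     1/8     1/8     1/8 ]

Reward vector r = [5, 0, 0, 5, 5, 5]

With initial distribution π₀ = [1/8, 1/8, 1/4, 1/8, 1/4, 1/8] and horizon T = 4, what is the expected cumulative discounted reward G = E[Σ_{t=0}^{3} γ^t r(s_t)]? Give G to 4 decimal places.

G = 11.5608

t=0: π = [0.1250, 0.1250, 0.2500, 0.1250, 0.2500, 0.1250], E[r] = 3.1250, γ^t·E[r] = 3.125000, running G = 3.125000
t=1: π = [0.1719, 0.1563, 0.1406, 0.1875, 0.1719, 0.1719], E[r] = 3.5156, γ^t·E[r] = 3.164063, running G = 6.289063
t=2: π = [0.1680, 0.1680, 0.1465, 0.1914, 0.1621, 0.1641], E[r] = 3.4277, γ^t·E[r] = 2.776465, running G = 9.065527
t=3: π = [0.1658, 0.1699, 0.1455, 0.1902, 0.1643, 0.1643], E[r] = 3.4229, γ^t·E[r] = 2.495259, running G = 11.560786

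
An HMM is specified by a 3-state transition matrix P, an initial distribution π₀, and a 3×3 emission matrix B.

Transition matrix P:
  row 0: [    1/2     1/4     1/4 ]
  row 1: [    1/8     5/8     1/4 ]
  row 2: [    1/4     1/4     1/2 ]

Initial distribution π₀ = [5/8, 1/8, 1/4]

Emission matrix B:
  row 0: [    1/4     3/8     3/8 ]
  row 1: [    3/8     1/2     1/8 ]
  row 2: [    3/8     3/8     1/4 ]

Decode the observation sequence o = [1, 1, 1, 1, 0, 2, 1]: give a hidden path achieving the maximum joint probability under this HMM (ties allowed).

t=0: δ = [2.344e-01, 6.250e-02, 9.375e-02]  (obs o_0=1)
t=1: δ = [4.395e-02, 2.930e-02, 2.197e-02]  ψ = [0, 0, 0]  (obs o_1=1)
t=2: δ = [8.240e-03, 9.155e-03, 4.120e-03]  ψ = [0, 1, 0]  (obs o_2=1)
t=3: δ = [1.545e-03, 2.861e-03, 8.583e-04]  ψ = [0, 1, 1]  (obs o_3=1)
t=4: δ = [1.931e-04, 6.706e-04, 2.682e-04]  ψ = [0, 1, 1]  (obs o_4=0)
t=5: δ = [3.621e-05, 5.239e-05, 4.191e-05]  ψ = [0, 1, 1]  (obs o_5=2)
t=6: δ = [6.789e-06, 1.637e-05, 7.858e-06]  ψ = [0, 1, 2]  (obs o_6=1)
backtrack: best end state = 1; path = [0, 1, 1, 1, 1, 1, 1]

path = [0, 1, 1, 1, 1, 1, 1]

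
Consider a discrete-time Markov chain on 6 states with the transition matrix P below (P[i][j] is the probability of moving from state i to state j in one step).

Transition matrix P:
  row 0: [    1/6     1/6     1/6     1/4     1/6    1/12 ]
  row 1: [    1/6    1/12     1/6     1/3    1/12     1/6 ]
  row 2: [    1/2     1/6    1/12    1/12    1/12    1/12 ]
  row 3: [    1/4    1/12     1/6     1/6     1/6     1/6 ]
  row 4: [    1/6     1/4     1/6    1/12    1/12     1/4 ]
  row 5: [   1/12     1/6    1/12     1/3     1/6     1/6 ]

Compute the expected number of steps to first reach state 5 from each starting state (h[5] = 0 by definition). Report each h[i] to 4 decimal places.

First-step conditioning: h[5] = 0; for i ≠ 5, h[i] = 1 + Σ_k P[i][k]·h[k].
  h[0] = 1 + 1/6·h[0] + 1/6·h[1] + 1/6·h[2] + 1/4·h[3] + 1/6·h[4]
  h[1] = 1 + 1/6·h[0] + 1/12·h[1] + 1/6·h[2] + 1/3·h[3] + 1/12·h[4]
  h[2] = 1 + 1/2·h[0] + 1/6·h[1] + 1/12·h[2] + 1/12·h[3] + 1/12·h[4]
  h[3] = 1 + 1/4·h[0] + 1/12·h[1] + 1/6·h[2] + 1/6·h[3] + 1/6·h[4]
  h[4] = 1 + 1/6·h[0] + 1/4·h[1] + 1/6·h[2] + 1/12·h[3] + 1/12·h[4]
Solving the 5×5 linear system over states ≠ 5 gives exactly h = [57850/7753, 53742/7753, 59146/7753, 53716/7753, 49270/7753, 0] (h[5] = 0 is the target).

h = [7.4616, 6.9318, 7.6288, 6.9284, 6.3550, 0.0000]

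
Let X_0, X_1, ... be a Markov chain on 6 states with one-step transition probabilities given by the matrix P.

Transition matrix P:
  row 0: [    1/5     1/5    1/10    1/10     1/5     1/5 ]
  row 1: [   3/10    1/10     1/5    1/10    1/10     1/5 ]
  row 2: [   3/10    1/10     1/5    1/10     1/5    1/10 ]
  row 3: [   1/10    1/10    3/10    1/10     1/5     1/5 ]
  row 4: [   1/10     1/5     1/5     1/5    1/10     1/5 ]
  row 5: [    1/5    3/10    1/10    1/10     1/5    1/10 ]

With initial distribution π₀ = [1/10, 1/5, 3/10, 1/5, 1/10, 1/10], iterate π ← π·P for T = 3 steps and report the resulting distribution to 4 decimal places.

π = [0.2058, 0.1703, 0.1747, 0.1169, 0.1660, 0.1663]

t=0: π = [0.1000, 0.2000, 0.3000, 0.2000, 0.1000, 0.1000]
t=1: π = [0.2200, 0.1400, 0.2000, 0.1100, 0.1700, 0.1600]
t=2: π = [0.2060, 0.1710, 0.1730, 0.1170, 0.1690, 0.1640]
t=3: π = [0.2058, 0.1703, 0.1747, 0.1169, 0.1660, 0.1663]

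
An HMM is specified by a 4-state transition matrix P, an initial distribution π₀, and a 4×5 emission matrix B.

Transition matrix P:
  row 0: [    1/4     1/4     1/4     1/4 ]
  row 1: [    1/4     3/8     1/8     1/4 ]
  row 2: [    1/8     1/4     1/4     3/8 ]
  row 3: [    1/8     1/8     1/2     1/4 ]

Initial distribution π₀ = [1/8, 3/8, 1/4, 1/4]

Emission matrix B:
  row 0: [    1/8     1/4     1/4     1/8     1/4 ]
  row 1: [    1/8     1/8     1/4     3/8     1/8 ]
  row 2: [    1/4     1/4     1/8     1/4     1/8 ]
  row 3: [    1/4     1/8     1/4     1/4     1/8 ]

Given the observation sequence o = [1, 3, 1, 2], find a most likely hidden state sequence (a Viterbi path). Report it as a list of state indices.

path = [2, 3, 2, 3]

t=0: δ = [3.125e-02, 4.688e-02, 6.250e-02, 3.125e-02]  (obs o_0=1)
t=1: δ = [1.465e-03, 6.592e-03, 3.906e-03, 5.859e-03]  ψ = [1, 1, 2, 2]  (obs o_1=3)
t=2: δ = [4.120e-04, 3.090e-04, 7.324e-04, 2.060e-04]  ψ = [1, 1, 3, 1]  (obs o_2=1)
t=3: δ = [2.575e-05, 4.578e-05, 2.289e-05, 6.866e-05]  ψ = [0, 2, 2, 2]  (obs o_3=2)
backtrack: best end state = 3; path = [2, 3, 2, 3]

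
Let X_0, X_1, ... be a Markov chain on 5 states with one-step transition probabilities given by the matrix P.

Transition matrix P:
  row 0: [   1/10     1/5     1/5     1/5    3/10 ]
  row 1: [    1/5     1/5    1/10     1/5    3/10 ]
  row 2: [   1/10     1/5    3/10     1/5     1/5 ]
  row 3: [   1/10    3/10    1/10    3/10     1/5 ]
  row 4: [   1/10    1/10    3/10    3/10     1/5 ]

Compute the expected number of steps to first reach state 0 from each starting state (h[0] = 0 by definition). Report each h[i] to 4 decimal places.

First-step conditioning: h[0] = 0; for i ≠ 0, h[i] = 1 + Σ_k P[i][k]·h[k].
  h[1] = 1 + 1/5·h[1] + 1/10·h[2] + 1/5·h[3] + 3/10·h[4]
  h[2] = 1 + 1/5·h[1] + 3/10·h[2] + 1/5·h[3] + 1/5·h[4]
  h[3] = 1 + 3/10·h[1] + 1/10·h[2] + 3/10·h[3] + 1/5·h[4]
  h[4] = 1 + 1/10·h[1] + 3/10·h[2] + 3/10·h[3] + 1/5·h[4]
Solving the 4×4 linear system over states ≠ 0 gives exactly h = [0, 2045/273, 2270/273, 2245/273, 2290/273] (h[0] = 0 is the target).

h = [0.0000, 7.4908, 8.3150, 8.2234, 8.3883]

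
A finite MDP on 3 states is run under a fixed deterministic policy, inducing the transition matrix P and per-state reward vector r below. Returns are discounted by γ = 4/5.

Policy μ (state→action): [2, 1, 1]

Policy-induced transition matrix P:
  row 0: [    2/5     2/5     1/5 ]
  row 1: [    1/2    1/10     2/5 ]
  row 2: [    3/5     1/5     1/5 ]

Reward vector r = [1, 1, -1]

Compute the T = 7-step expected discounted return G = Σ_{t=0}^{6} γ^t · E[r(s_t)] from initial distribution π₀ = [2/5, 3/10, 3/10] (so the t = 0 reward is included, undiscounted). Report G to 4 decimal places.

t=0: π = [0.4000, 0.3000, 0.3000], E[r] = 0.4000, γ^t·E[r] = 0.400000, running G = 0.400000
t=1: π = [0.4900, 0.2500, 0.2600], E[r] = 0.4800, γ^t·E[r] = 0.384000, running G = 0.784000
t=2: π = [0.4770, 0.2730, 0.2500], E[r] = 0.5000, γ^t·E[r] = 0.320000, running G = 1.104000
t=3: π = [0.4773, 0.2681, 0.2546], E[r] = 0.4908, γ^t·E[r] = 0.251290, running G = 1.355290
t=4: π = [0.4777, 0.2687, 0.2536], E[r] = 0.4928, γ^t·E[r] = 0.201834, running G = 1.557124
t=5: π = [0.4776, 0.2687, 0.2537], E[r] = 0.4925, γ^t·E[r] = 0.161396, running G = 1.718520
t=6: π = [0.4776, 0.2686, 0.2537], E[r] = 0.4925, γ^t·E[r] = 0.129113, running G = 1.847633

G = 1.8476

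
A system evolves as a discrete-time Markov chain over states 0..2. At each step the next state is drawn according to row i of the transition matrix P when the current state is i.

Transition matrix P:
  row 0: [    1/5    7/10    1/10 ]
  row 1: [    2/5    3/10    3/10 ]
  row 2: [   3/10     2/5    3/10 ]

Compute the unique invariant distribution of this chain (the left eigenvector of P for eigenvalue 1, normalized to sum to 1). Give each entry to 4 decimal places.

Balance equations π_j = Σ_i π_i·P[i][j]:
  π_0 = 1/5·π_0 + 2/5·π_1 + 3/10·π_2
  π_1 = 7/10·π_0 + 3/10·π_1 + 2/5·π_2
  normalize: π_0 + π_1 + π_2 = 1
Solving the linear system gives exactly π = [37/118, 53/118, 14/59].

π = [0.3136, 0.4492, 0.2373]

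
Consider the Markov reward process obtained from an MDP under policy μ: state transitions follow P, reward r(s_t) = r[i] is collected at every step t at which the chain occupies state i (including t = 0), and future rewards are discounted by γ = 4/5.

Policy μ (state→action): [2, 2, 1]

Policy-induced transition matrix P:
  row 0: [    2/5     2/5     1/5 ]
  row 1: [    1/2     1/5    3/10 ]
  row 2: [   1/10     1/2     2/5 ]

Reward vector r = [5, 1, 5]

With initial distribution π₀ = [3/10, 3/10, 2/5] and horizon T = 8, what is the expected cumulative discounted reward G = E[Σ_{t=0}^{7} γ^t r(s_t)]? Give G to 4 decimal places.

G = 15.0149

t=0: π = [0.3000, 0.3000, 0.4000], E[r] = 3.8000, γ^t·E[r] = 3.800000, running G = 3.800000
t=1: π = [0.3100, 0.3800, 0.3100], E[r] = 3.4800, γ^t·E[r] = 2.784000, running G = 6.584000
t=2: π = [0.3450, 0.3550, 0.3000], E[r] = 3.5800, γ^t·E[r] = 2.291200, running G = 8.875200
t=3: π = [0.3455, 0.3590, 0.2955], E[r] = 3.5640, γ^t·E[r] = 1.824768, running G = 10.699968
t=4: π = [0.3473, 0.3578, 0.2950], E[r] = 3.5690, γ^t·E[r] = 1.461862, running G = 12.161830
t=5: π = [0.3473, 0.3580, 0.2948], E[r] = 3.5682, γ^t·E[r] = 1.169228, running G = 13.331058
t=6: π = [0.3474, 0.3579, 0.2948], E[r] = 3.5685, γ^t·E[r] = 0.935448, running G = 14.266506
t=7: π = [0.3474, 0.3579, 0.2947], E[r] = 3.5684, γ^t·E[r] = 0.748350, running G = 15.014856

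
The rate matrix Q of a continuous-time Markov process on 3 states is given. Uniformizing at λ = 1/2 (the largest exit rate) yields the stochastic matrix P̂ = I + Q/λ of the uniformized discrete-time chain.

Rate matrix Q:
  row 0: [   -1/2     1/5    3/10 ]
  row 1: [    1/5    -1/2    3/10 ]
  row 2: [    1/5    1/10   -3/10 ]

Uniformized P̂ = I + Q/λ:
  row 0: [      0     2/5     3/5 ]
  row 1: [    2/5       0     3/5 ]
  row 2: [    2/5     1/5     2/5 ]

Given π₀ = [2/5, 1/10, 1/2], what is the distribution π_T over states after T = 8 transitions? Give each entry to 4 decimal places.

t=0: π = [0.4000, 0.1000, 0.5000]
t=1: π = [0.2400, 0.2600, 0.5000]
t=2: π = [0.3040, 0.1960, 0.5000]
t=3: π = [0.2784, 0.2216, 0.5000]
t=4: π = [0.2886, 0.2114, 0.5000]
t=5: π = [0.2845, 0.2155, 0.5000]
t=6: π = [0.2862, 0.2138, 0.5000]
t=7: π = [0.2855, 0.2145, 0.5000]
t=8: π = [0.2858, 0.2142, 0.5000]

π = [0.2858, 0.2142, 0.5000]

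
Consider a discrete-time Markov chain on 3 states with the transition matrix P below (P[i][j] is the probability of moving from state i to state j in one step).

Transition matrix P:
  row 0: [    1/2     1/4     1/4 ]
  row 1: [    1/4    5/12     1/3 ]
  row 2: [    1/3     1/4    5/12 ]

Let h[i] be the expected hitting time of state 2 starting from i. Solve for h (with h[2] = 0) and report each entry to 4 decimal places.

First-step conditioning: h[2] = 0; for i ≠ 2, h[i] = 1 + Σ_k P[i][k]·h[k].
  h[0] = 1 + 1/2·h[0] + 1/4·h[1]
  h[1] = 1 + 1/4·h[0] + 5/12·h[1]
Solving the 2×2 linear system over states ≠ 2 gives exactly h = [40/11, 36/11, 0] (h[2] = 0 is the target).

h = [3.6364, 3.2727, 0.0000]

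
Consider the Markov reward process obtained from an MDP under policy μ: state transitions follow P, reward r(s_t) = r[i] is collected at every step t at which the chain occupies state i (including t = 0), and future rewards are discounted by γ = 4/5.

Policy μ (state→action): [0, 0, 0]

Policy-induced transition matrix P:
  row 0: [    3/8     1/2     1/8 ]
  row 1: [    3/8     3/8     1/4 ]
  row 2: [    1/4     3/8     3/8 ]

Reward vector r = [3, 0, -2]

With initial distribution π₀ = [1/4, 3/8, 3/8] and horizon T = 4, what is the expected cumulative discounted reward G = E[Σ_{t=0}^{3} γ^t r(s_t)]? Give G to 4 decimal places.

G = 0.9950

t=0: π = [0.2500, 0.3750, 0.3750], E[r] = 0.0000, γ^t·E[r] = 0.000000, running G = 0.000000
t=1: π = [0.3281, 0.4063, 0.2656], E[r] = 0.4531, γ^t·E[r] = 0.362500, running G = 0.362500
t=2: π = [0.3418, 0.4160, 0.2422], E[r] = 0.5410, γ^t·E[r] = 0.346250, running G = 0.708750
t=3: π = [0.3447, 0.4177, 0.2375], E[r] = 0.5591, γ^t·E[r] = 0.286250, running G = 0.995000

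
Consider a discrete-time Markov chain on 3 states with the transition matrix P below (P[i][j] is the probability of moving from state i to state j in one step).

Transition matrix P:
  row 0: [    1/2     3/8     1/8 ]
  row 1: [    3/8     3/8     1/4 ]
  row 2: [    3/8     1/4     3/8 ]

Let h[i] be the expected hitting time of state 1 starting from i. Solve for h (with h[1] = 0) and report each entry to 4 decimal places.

h = [2.8235, 0.0000, 3.2941]

First-step conditioning: h[1] = 0; for i ≠ 1, h[i] = 1 + Σ_k P[i][k]·h[k].
  h[0] = 1 + 1/2·h[0] + 1/8·h[2]
  h[2] = 1 + 3/8·h[0] + 3/8·h[2]
Solving the 2×2 linear system over states ≠ 1 gives exactly h = [48/17, 0, 56/17] (h[1] = 0 is the target).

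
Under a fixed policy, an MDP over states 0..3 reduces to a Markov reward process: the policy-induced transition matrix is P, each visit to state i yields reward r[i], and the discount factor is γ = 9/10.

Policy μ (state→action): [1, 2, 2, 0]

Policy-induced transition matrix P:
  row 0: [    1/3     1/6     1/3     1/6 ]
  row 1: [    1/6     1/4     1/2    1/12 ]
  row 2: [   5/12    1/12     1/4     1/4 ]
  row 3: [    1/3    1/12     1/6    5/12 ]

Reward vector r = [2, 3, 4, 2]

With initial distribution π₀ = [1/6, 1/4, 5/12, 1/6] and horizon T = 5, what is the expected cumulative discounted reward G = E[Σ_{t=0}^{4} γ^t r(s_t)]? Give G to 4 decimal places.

t=0: π = [0.1667, 0.2500, 0.4167, 0.1667], E[r] = 3.0833, γ^t·E[r] = 3.083333, running G = 3.083333
t=1: π = [0.3264, 0.1389, 0.3125, 0.2222], E[r] = 2.7639, γ^t·E[r] = 2.487500, running G = 5.570833
t=2: π = [0.3362, 0.1337, 0.2934, 0.2367], E[r] = 2.7205, γ^t·E[r] = 2.203594, running G = 7.774427
t=3: π = [0.3355, 0.1336, 0.2917, 0.2391], E[r] = 2.7171, γ^t·E[r] = 1.980738, running G = 9.755165
t=4: π = [0.3354, 0.1336, 0.2914, 0.2396], E[r] = 2.7164, γ^t·E[r] = 1.782256, running G = 11.537421

G = 11.5374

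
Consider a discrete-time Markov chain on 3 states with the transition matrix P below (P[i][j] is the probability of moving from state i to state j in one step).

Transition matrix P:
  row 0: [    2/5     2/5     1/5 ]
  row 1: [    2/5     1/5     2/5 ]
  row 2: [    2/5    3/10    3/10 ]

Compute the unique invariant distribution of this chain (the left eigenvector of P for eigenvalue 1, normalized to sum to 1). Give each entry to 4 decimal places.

π = [0.4000, 0.3091, 0.2909]

Balance equations π_j = Σ_i π_i·P[i][j]:
  π_0 = 2/5·π_0 + 2/5·π_1 + 2/5·π_2
  π_1 = 2/5·π_0 + 1/5·π_1 + 3/10·π_2
  normalize: π_0 + π_1 + π_2 = 1
Solving the linear system gives exactly π = [2/5, 17/55, 16/55].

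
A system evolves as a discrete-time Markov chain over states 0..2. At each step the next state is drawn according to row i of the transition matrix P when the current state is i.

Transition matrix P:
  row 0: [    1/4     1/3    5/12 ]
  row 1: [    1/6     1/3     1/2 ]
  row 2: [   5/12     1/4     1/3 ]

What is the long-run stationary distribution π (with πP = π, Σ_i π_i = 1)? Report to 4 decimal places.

π = [0.2930, 0.2994, 0.4076]

Balance equations π_j = Σ_i π_i·P[i][j]:
  π_0 = 1/4·π_0 + 1/6·π_1 + 5/12·π_2
  π_1 = 1/3·π_0 + 1/3·π_1 + 1/4·π_2
  normalize: π_0 + π_1 + π_2 = 1
Solving the linear system gives exactly π = [46/157, 47/157, 64/157].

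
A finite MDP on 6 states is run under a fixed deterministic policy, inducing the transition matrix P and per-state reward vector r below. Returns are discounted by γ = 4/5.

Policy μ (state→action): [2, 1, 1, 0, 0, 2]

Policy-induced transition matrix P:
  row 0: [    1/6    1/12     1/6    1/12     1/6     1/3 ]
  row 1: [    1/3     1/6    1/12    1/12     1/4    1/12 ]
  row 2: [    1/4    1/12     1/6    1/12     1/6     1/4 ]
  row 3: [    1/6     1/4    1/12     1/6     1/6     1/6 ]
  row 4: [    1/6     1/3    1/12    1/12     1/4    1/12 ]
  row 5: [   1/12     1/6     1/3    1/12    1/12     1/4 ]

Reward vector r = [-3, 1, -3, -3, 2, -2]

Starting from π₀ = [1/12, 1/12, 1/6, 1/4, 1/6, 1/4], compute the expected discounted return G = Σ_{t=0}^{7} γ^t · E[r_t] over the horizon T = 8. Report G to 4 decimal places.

G = -5.3801

t=0: π = [0.0833, 0.0833, 0.1667, 0.2500, 0.1667, 0.2500], E[r] = -1.5833, γ^t·E[r] = -1.583333, running G = -1.583333
t=1: π = [0.1736, 0.1944, 0.1667, 0.1042, 0.1667, 0.1944], E[r] = -1.1944, γ^t·E[r] = -0.955556, running G = -2.538889
t=2: π = [0.1968, 0.1748, 0.1603, 0.0920, 0.1806, 0.1956], E[r] = -1.2025, γ^t·E[r] = -0.769630, running G = -3.308519
t=3: π = [0.1929, 0.1747, 0.1620, 0.0910, 0.1800, 0.1995], E[r] = -1.2019, γ^t·E[r] = -0.615383, running G = -3.923901
t=4: π = [0.1927, 0.1747, 0.1628, 0.0909, 0.1796, 0.1994], E[r] = -1.2039, γ^t·E[r] = -0.493134, running G = -4.417035
t=5: π = [0.1927, 0.1746, 0.1628, 0.0909, 0.1796, 0.1994], E[r] = -1.2045, γ^t·E[r] = -0.394681, running G = -4.811716
t=6: π = [0.1927, 0.1745, 0.1628, 0.0909, 0.1796, 0.1995], E[r] = -1.2046, γ^t·E[r] = -0.315771, running G = -5.127487
t=7: π = [0.1927, 0.1745, 0.1628, 0.0909, 0.1796, 0.1995], E[r] = -1.2046, γ^t·E[r] = -0.252623, running G = -5.380110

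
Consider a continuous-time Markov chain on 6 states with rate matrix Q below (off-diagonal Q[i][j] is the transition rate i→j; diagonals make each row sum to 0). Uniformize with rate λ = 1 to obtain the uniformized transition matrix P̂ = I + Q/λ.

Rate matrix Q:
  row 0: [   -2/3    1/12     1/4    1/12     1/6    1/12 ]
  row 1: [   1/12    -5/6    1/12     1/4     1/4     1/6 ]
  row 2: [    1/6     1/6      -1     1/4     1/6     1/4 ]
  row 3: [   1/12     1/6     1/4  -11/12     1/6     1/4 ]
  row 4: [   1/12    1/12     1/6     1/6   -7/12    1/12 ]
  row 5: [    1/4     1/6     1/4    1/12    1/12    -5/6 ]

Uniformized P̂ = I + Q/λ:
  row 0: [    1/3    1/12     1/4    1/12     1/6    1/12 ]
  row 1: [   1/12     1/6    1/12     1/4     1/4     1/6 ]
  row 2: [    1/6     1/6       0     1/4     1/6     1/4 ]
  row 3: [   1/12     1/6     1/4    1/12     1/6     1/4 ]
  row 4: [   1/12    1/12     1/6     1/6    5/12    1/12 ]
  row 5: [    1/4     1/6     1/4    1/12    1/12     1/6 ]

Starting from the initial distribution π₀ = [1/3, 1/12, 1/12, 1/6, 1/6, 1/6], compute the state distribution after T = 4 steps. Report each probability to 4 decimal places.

t=0: π = [0.3333, 0.0833, 0.0833, 0.1667, 0.1667, 0.1667]
t=1: π = [0.2014, 0.1250, 0.2014, 0.1250, 0.2014, 0.1458]
t=2: π = [0.1748, 0.1331, 0.1620, 0.1545, 0.2153, 0.1603]
t=3: π = [0.1672, 0.1342, 0.1694, 0.1505, 0.2182, 0.1605]
t=4: π = [0.1660, 0.1345, 0.1671, 0.1521, 0.2190, 0.1612]

π = [0.1660, 0.1345, 0.1671, 0.1521, 0.2190, 0.1612]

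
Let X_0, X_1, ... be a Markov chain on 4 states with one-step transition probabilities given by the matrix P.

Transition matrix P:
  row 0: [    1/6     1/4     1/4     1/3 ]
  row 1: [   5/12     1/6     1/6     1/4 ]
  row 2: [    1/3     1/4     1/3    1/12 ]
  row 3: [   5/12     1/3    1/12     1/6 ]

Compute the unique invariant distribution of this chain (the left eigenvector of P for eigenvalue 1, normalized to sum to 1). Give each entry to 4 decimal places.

π = [0.3194, 0.2479, 0.2096, 0.2231]

Balance equations π_j = Σ_i π_i·P[i][j]:
  π_0 = 1/6·π_0 + 5/12·π_1 + 1/3·π_2 + 5/12·π_3
  π_1 = 1/4·π_0 + 1/6·π_1 + 1/4·π_2 + 1/3·π_3
  π_2 = 1/4·π_0 + 1/6·π_1 + 1/3·π_2 + 1/12·π_3
  normalize: π_0 + π_1 + π_2 + π_3 = 1
Solving the linear system gives exactly π = [617/1932, 479/1932, 135/644, 431/1932].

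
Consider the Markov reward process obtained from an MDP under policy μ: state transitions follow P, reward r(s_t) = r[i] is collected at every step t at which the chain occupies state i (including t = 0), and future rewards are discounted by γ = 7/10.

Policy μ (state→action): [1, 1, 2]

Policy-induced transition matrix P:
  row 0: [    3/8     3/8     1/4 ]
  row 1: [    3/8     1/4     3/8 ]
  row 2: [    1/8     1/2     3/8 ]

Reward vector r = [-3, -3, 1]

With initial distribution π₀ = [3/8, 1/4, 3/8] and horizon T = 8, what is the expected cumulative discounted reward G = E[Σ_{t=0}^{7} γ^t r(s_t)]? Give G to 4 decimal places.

G = -5.0504

t=0: π = [0.3750, 0.2500, 0.3750], E[r] = -1.5000, γ^t·E[r] = -1.500000, running G = -1.500000
t=1: π = [0.2813, 0.3906, 0.3281], E[r] = -1.6875, γ^t·E[r] = -1.181250, running G = -2.681250
t=2: π = [0.2930, 0.3672, 0.3398], E[r] = -1.6406, γ^t·E[r] = -0.803906, running G = -3.485156
t=3: π = [0.2900, 0.3716, 0.3384], E[r] = -1.6465, γ^t·E[r] = -0.564744, running G = -4.049900
t=4: π = [0.2904, 0.3708, 0.3387], E[r] = -1.6450, γ^t·E[r] = -0.394969, running G = -4.444870
t=5: π = [0.2903, 0.3710, 0.3387], E[r] = -1.6452, γ^t·E[r] = -0.276509, running G = -4.721379
t=6: π = [0.2903, 0.3710, 0.3387], E[r] = -1.6452, γ^t·E[r] = -0.193551, running G = -4.914930
t=7: π = [0.2903, 0.3710, 0.3387], E[r] = -1.6452, γ^t·E[r] = -0.135486, running G = -5.050416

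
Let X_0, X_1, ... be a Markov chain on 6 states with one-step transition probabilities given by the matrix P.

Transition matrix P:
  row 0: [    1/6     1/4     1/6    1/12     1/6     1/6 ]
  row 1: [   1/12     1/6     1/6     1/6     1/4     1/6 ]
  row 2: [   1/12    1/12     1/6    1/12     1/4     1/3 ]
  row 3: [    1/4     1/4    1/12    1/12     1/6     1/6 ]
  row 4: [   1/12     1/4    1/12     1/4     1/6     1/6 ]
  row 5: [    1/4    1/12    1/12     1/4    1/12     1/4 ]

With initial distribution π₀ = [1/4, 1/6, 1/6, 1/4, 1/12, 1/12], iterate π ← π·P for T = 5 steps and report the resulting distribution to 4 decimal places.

t=0: π = [0.2500, 0.1667, 0.1667, 0.2500, 0.0833, 0.0833]
t=1: π = [0.1597, 0.1944, 0.1319, 0.1250, 0.1875, 0.2014]
t=2: π = [0.1510, 0.1782, 0.1238, 0.1644, 0.1771, 0.2054]
t=3: π = [0.1576, 0.1803, 0.1211, 0.1619, 0.1747, 0.2044]
t=4: π = [0.1575, 0.1807, 0.1216, 0.1615, 0.1747, 0.2039]
t=5: π = [0.1574, 0.1807, 0.1217, 0.1615, 0.1749, 0.2039]

π = [0.1574, 0.1807, 0.1217, 0.1615, 0.1749, 0.2039]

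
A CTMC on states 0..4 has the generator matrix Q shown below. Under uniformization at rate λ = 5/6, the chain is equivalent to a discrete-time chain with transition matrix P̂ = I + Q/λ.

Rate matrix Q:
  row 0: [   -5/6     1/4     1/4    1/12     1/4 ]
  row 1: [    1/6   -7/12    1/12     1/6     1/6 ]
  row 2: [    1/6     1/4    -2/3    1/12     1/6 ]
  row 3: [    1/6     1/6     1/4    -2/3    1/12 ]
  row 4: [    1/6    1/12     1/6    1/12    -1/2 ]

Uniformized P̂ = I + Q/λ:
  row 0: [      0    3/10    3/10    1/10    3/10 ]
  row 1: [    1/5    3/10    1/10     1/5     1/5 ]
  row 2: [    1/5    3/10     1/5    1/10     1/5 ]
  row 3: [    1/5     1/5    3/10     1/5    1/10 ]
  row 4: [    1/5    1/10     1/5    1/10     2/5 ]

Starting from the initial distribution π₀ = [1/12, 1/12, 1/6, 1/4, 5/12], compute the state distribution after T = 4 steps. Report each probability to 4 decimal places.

t=0: π = [0.0833, 0.0833, 0.1667, 0.2500, 0.4167]
t=1: π = [0.1833, 0.1917, 0.2250, 0.1333, 0.2667]
t=2: π = [0.1633, 0.2333, 0.2125, 0.1325, 0.2583]
t=3: π = [0.1673, 0.2351, 0.2063, 0.1366, 0.2548]
t=4: π = [0.1665, 0.2354, 0.2069, 0.1372, 0.2540]

π = [0.1665, 0.2354, 0.2069, 0.1372, 0.2540]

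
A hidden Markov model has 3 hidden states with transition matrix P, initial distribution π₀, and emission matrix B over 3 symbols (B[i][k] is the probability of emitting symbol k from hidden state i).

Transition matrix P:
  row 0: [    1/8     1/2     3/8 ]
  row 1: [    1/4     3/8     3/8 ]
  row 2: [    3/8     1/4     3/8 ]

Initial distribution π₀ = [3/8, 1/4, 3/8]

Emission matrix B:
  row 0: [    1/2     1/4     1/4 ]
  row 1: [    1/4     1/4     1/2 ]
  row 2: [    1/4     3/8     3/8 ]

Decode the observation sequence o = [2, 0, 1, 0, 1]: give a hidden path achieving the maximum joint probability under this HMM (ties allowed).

t=0: δ = [9.375e-02, 1.250e-01, 1.406e-01]  (obs o_0=2)
t=1: δ = [2.637e-02, 1.172e-02, 1.318e-02]  ψ = [2, 0, 2]  (obs o_1=0)
t=2: δ = [1.236e-03, 3.296e-03, 3.708e-03]  ψ = [2, 0, 0]  (obs o_2=1)
t=3: δ = [6.952e-04, 3.090e-04, 3.476e-04]  ψ = [2, 1, 2]  (obs o_3=0)
t=4: δ = [3.259e-05, 8.690e-05, 9.777e-05]  ψ = [2, 0, 0]  (obs o_4=1)
backtrack: best end state = 2; path = [2, 0, 2, 0, 2]

path = [2, 0, 2, 0, 2]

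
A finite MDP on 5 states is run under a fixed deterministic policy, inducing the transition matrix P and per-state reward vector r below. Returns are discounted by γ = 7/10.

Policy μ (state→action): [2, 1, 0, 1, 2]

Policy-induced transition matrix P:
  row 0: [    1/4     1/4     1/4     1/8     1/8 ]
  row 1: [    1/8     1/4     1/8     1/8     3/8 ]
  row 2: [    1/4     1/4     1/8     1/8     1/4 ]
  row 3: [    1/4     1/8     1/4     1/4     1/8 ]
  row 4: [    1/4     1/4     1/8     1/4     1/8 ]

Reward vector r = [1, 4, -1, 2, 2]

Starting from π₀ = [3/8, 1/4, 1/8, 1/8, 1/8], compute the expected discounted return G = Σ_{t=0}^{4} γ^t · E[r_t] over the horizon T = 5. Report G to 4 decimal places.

G = 4.7758

t=0: π = [0.3750, 0.2500, 0.1250, 0.1250, 0.1250], E[r] = 1.7500, γ^t·E[r] = 1.750000, running G = 1.750000
t=1: π = [0.2188, 0.2344, 0.1875, 0.1563, 0.2031], E[r] = 1.6875, γ^t·E[r] = 1.181250, running G = 2.931250
t=2: π = [0.2207, 0.2305, 0.1719, 0.1699, 0.2070], E[r] = 1.7246, γ^t·E[r] = 0.845059, running G = 3.776309
t=3: π = [0.2212, 0.2288, 0.1738, 0.1721, 0.2041], E[r] = 1.7148, γ^t·E[r] = 0.588191, running G = 4.364500
t=4: π = [0.2214, 0.2285, 0.1742, 0.1720, 0.2039], E[r] = 1.7131, γ^t·E[r] = 0.411309, running G = 4.775809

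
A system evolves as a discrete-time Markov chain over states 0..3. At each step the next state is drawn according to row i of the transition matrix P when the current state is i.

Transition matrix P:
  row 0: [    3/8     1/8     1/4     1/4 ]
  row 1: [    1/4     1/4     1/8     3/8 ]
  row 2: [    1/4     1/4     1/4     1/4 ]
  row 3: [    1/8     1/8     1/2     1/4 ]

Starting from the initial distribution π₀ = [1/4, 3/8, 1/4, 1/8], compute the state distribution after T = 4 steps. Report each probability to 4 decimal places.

t=0: π = [0.2500, 0.3750, 0.2500, 0.1250]
t=1: π = [0.2656, 0.2031, 0.2344, 0.2969]
t=2: π = [0.2461, 0.1797, 0.2988, 0.2754]
t=3: π = [0.2463, 0.1848, 0.2964, 0.2725]
t=4: π = [0.2467, 0.1852, 0.2950, 0.2731]

π = [0.2467, 0.1852, 0.2950, 0.2731]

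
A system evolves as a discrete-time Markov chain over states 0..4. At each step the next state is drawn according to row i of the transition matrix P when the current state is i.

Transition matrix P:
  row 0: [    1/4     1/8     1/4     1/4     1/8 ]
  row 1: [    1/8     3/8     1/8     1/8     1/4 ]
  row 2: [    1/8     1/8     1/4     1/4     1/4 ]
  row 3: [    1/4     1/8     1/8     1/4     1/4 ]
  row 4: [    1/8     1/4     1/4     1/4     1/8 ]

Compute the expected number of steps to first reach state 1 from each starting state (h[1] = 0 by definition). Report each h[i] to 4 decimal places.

First-step conditioning: h[1] = 0; for i ≠ 1, h[i] = 1 + Σ_k P[i][k]·h[k].
  h[0] = 1 + 1/4·h[0] + 1/4·h[2] + 1/4·h[3] + 1/8·h[4]
  h[2] = 1 + 1/8·h[0] + 1/4·h[2] + 1/4·h[3] + 1/4·h[4]
  h[3] = 1 + 1/4·h[0] + 1/8·h[2] + 1/4·h[3] + 1/4·h[4]
  h[4] = 1 + 1/8·h[0] + 1/4·h[2] + 1/4·h[3] + 1/8·h[4]
Solving the 4×4 linear system over states ≠ 1 gives exactly h = [2048/303, 0, 672/101, 20/3, 1792/303] (h[1] = 0 is the target).

h = [6.7591, 0.0000, 6.6535, 6.6667, 5.9142]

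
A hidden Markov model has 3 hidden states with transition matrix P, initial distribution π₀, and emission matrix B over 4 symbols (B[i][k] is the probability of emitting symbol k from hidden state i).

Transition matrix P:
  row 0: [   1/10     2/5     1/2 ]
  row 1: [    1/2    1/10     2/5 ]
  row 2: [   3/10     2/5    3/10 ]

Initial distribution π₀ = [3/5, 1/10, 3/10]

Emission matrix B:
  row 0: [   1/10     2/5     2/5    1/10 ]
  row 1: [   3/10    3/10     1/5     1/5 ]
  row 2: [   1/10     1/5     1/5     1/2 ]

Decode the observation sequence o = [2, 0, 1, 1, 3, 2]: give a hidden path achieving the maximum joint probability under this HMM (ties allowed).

t=0: δ = [2.400e-01, 2.000e-02, 6.000e-02]  (obs o_0=2)
t=1: δ = [2.400e-03, 2.880e-02, 1.200e-02]  ψ = [0, 0, 0]  (obs o_1=0)
t=2: δ = [5.760e-03, 1.440e-03, 2.304e-03]  ψ = [1, 2, 1]  (obs o_2=1)
t=3: δ = [2.880e-04, 6.912e-04, 5.760e-04]  ψ = [1, 0, 0]  (obs o_3=1)
t=4: δ = [3.456e-05, 4.608e-05, 1.382e-04]  ψ = [1, 2, 1]  (obs o_4=3)
t=5: δ = [1.659e-05, 1.106e-05, 8.294e-06]  ψ = [2, 2, 2]  (obs o_5=2)
backtrack: best end state = 0; path = [0, 1, 0, 1, 2, 0]

path = [0, 1, 0, 1, 2, 0]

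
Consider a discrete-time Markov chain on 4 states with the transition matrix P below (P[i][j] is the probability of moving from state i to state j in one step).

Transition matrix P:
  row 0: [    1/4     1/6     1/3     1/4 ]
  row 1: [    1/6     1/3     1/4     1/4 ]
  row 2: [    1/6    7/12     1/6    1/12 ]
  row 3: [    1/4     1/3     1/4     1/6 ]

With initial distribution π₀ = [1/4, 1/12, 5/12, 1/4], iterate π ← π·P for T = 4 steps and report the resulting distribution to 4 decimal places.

t=0: π = [0.2500, 0.0833, 0.4167, 0.2500]
t=1: π = [0.2083, 0.3958, 0.2361, 0.1597]
t=2: π = [0.1973, 0.3576, 0.2477, 0.1973]
t=3: π = [0.1996, 0.3624, 0.2458, 0.1923]
t=4: π = [0.1993, 0.3615, 0.2461, 0.1930]

π = [0.1993, 0.3615, 0.2461, 0.1930]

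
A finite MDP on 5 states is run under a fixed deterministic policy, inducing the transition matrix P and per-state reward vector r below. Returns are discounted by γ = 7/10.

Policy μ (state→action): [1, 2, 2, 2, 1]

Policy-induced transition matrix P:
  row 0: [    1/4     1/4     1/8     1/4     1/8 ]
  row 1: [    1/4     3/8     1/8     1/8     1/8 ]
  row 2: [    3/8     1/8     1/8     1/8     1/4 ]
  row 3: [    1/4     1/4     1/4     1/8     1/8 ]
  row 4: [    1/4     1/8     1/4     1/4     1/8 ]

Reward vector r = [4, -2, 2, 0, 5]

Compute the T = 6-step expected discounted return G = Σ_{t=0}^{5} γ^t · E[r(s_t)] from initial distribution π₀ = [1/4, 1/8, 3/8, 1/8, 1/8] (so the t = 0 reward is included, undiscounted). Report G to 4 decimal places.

t=0: π = [0.2500, 0.1250, 0.3750, 0.1250, 0.1250], E[r] = 2.1250, γ^t·E[r] = 2.125000, running G = 2.125000
t=1: π = [0.2969, 0.2031, 0.1563, 0.1719, 0.1719], E[r] = 1.9531, γ^t·E[r] = 1.367188, running G = 3.492188
t=2: π = [0.2695, 0.2344, 0.1680, 0.1836, 0.1445], E[r] = 1.6680, γ^t·E[r] = 0.817305, running G = 4.309492
t=3: π = [0.2710, 0.2402, 0.1660, 0.1768, 0.1460], E[r] = 1.6655, γ^t·E[r] = 0.571276, running G = 4.880768
t=4: π = [0.2708, 0.2410, 0.1653, 0.1771, 0.1458], E[r] = 1.6604, γ^t·E[r] = 0.398662, running G = 5.279430
t=5: π = [0.2707, 0.2412, 0.1654, 0.1771, 0.1457], E[r] = 1.6592, γ^t·E[r] = 0.278870, running G = 5.558300

G = 5.5583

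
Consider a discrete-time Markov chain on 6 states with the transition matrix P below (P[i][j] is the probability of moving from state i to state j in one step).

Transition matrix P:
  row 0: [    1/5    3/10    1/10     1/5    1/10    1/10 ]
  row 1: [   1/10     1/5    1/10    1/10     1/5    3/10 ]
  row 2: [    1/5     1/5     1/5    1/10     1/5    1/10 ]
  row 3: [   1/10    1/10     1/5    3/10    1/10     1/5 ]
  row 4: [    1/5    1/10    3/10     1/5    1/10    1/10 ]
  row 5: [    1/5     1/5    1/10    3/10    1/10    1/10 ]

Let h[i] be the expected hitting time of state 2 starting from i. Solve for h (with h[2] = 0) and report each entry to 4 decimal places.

First-step conditioning: h[2] = 0; for i ≠ 2, h[i] = 1 + Σ_k P[i][k]·h[k].
  h[0] = 1 + 1/5·h[0] + 3/10·h[1] + 1/5·h[3] + 1/10·h[4] + 1/10·h[5]
  h[1] = 1 + 1/10·h[0] + 1/5·h[1] + 1/10·h[3] + 1/5·h[4] + 3/10·h[5]
  h[3] = 1 + 1/10·h[0] + 1/10·h[1] + 3/10·h[3] + 1/10·h[4] + 1/5·h[5]
  h[4] = 1 + 1/5·h[0] + 1/10·h[1] + 1/5·h[3] + 1/10·h[4] + 1/10·h[5]
  h[5] = 1 + 1/5·h[0] + 1/5·h[1] + 3/10·h[3] + 1/10·h[4] + 1/10·h[5]
Solving the 5×5 linear system over states ≠ 2 gives exactly h = [8315/1212, 6175/909, 0, 1850/303, 20005/3636, 24695/3636] (h[2] = 0 is the target).

h = [6.8606, 6.7932, 0.0000, 6.1056, 5.5019, 6.7918]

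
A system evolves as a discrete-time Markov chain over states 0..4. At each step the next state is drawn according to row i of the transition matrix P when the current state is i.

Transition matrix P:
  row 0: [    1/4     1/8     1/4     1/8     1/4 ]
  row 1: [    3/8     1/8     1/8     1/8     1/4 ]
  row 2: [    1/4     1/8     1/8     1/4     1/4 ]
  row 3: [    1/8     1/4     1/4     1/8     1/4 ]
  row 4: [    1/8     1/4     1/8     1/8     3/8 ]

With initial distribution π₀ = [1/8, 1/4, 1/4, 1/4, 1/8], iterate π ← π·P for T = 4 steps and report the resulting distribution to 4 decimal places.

π = [0.2183, 0.1790, 0.1707, 0.1463, 0.2857]

t=0: π = [0.1250, 0.2500, 0.2500, 0.2500, 0.1250]
t=1: π = [0.2344, 0.1719, 0.1719, 0.1563, 0.2656]
t=2: π = [0.2188, 0.1777, 0.1738, 0.1465, 0.2832]
t=3: π = [0.2185, 0.1787, 0.1707, 0.1467, 0.2854]
t=4: π = [0.2183, 0.1790, 0.1707, 0.1463, 0.2857]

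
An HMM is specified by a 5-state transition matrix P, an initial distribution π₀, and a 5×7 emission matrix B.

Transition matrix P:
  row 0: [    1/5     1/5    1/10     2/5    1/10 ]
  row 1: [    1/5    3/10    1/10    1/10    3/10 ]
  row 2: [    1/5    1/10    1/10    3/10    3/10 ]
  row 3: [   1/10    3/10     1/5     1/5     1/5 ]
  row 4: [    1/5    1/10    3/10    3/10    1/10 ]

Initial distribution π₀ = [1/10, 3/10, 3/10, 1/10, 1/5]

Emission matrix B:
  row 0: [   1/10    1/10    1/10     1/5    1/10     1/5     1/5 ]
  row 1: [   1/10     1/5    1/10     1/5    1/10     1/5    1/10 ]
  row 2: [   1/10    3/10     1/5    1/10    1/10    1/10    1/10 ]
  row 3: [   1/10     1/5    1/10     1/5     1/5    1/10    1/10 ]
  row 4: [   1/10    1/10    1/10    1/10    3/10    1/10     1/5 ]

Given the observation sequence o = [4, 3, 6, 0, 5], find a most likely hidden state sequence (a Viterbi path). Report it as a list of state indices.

path = [4, 3, 4, 3, 1]

t=0: δ = [1.000e-02, 3.000e-02, 3.000e-02, 2.000e-02, 6.000e-02]  (obs o_0=4)
t=1: δ = [2.400e-03, 1.800e-03, 1.800e-03, 3.600e-03, 9.000e-04]  ψ = [4, 1, 4, 4, 1]  (obs o_1=3)
t=2: δ = [9.600e-05, 1.080e-04, 7.200e-05, 9.600e-05, 1.440e-04]  ψ = [0, 3, 3, 0, 3]  (obs o_2=6)
t=3: δ = [2.880e-06, 3.240e-06, 4.320e-06, 4.320e-06, 3.240e-06]  ψ = [4, 1, 4, 4, 1]  (obs o_3=0)
t=4: δ = [1.728e-07, 2.592e-07, 9.720e-08, 1.296e-07, 1.296e-07]  ψ = [2, 3, 4, 2, 2]  (obs o_4=5)
backtrack: best end state = 1; path = [4, 3, 4, 3, 1]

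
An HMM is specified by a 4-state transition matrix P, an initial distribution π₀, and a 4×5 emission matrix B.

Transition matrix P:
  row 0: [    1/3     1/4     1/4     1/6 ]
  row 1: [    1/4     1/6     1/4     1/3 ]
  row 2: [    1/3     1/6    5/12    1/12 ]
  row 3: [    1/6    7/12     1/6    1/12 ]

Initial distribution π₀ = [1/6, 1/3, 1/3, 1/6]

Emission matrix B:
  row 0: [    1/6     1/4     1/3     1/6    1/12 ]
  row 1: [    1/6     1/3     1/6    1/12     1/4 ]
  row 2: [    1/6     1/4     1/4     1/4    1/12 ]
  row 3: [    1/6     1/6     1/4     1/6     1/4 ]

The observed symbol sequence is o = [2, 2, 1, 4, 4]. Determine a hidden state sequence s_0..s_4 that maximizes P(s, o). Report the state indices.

path = [1, 3, 1, 3, 1]

t=0: δ = [5.556e-02, 5.556e-02, 8.333e-02, 4.167e-02]  (obs o_0=2)
t=1: δ = [9.259e-03, 4.051e-03, 8.681e-03, 4.630e-03]  ψ = [2, 3, 2, 1]  (obs o_1=2)
t=2: δ = [7.716e-04, 9.002e-04, 9.042e-04, 2.572e-04]  ψ = [0, 3, 2, 0]  (obs o_2=1)
t=3: δ = [2.512e-05, 4.823e-05, 3.140e-05, 7.502e-05]  ψ = [2, 0, 2, 1]  (obs o_3=4)
t=4: δ = [1.042e-06, 1.094e-05, 1.090e-06, 4.019e-06]  ψ = [3, 3, 2, 1]  (obs o_4=4)
backtrack: best end state = 1; path = [1, 3, 1, 3, 1]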